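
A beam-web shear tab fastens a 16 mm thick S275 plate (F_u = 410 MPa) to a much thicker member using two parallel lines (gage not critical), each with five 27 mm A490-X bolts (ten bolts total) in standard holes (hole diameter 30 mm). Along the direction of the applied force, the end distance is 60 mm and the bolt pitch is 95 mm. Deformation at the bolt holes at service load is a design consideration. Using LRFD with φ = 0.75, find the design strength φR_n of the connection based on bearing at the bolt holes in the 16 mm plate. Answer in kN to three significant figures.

3080 kN

Per bolt r_n = 1.2 l_c t F_u ≤ 2.4 d t F_u; upper limit = 2.4 × 27 × 16 × 410 / 1000 = 425.1 kN.
Edge bolt: l_c = 60 − 30/2 = 45 mm → 1.2 × 45 × 16 × 410 / 1000 = 354.2 → r_n = 354.2 kN.
Interior bolts: l_c = 95 − 30 = 65 mm → 1.2 × 65 × 16 × 410 / 1000 = 511.7 → r_n = 425.1 kN.
R_n = 2 × 354.2 + 8 × 425.1 = 4109 kN.
Design strength φR_n = 0.75 × 4109 = 3080 kN.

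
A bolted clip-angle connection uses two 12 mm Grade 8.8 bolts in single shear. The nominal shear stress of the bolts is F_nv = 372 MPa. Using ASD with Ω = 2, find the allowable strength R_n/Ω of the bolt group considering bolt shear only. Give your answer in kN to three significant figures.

42.1 kN

A_b = π × 12² / 4 = 113.1 mm².
R_n = F_nv · A_b · n · n_s = 372 × 113.1 × 2 × 1 / 1000 = 84.14 kN.
Allowable strength R_n/Ω = 84.14 / 2 = 42.1 kN.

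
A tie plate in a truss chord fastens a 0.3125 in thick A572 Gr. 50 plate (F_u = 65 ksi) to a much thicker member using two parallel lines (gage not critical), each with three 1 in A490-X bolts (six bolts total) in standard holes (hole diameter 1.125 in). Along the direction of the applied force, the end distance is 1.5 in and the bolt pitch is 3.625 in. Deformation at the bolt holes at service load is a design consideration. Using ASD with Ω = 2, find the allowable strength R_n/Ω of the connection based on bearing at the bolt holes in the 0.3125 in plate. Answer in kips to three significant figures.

Per bolt r_n = 1.2 l_c t F_u ≤ 2.4 d t F_u; upper limit = 2.4 × 1 × 0.3125 × 65 = 48.75 kips.
Edge bolt: l_c = 1.5 − 1.125/2 = 0.9375 in → 1.2 × 0.9375 × 0.3125 × 65 = 22.85 → r_n = 22.85 kips.
Interior bolts: l_c = 3.625 − 1.125 = 2.5 in → 1.2 × 2.5 × 0.3125 × 65 = 60.94 → r_n = 48.75 kips.
R_n = 2 × 22.85 + 4 × 48.75 = 240.7 kips.
Allowable strength R_n/Ω = 240.7 / 2 = 120 kips.

120 kips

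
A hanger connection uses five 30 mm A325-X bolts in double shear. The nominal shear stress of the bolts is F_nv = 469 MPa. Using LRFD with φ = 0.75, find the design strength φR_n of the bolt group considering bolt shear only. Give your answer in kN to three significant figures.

A_b = π × 30² / 4 = 706.9 mm².
R_n = F_nv · A_b · n · n_s = 469 × 706.9 × 5 × 2 / 1000 = 3315 kN.
Design strength φR_n = 0.75 × 3315 = 2490 kN.

2490 kN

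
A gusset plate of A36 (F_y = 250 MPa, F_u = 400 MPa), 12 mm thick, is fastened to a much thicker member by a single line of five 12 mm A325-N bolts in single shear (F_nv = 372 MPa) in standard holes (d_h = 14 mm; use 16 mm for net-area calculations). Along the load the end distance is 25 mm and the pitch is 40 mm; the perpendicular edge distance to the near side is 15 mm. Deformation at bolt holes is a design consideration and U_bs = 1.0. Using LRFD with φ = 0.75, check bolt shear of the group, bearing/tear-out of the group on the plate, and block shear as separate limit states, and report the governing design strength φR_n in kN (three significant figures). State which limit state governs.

158 kN (bolt shear governs)

Bolt shear: A_b = π·12²/4 = 113.1 mm²; R_n = 372 × 113.1 × 5 × 1 / 1000 = 210.4 kN → 0.75 × 210.4 = 158 kN.
Bearing: edge l_c = 18, r_n = 103.7 kN; interior l_c = 26, r_n = 138.2 kN; R_n = 103.7 + 4·138.2 = 656.6 kN → 492 kN.
Block shear: A_gv = 2220, A_nv = 1356, A_nt = 84 mm²; R_n = min(0.6F_uA_nv, 0.6F_yA_gv) + U_bs·F_u·A_nt = 359 kN → 269 kN.
Bolt shear governs: 158 kN.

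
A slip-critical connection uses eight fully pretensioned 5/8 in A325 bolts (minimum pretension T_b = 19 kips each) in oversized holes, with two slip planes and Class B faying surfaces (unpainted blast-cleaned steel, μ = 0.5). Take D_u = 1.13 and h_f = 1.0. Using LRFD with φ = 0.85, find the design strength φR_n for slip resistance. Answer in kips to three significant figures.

R_n = μ · D_u · h_f · T_b · n_s · n_b = 0.5 × 1.13 × 1.0 × 19 × 2 × 8 = 171.8 kips.
Design strength φR_n = 0.85 × 171.8 = 146 kips.

146 kips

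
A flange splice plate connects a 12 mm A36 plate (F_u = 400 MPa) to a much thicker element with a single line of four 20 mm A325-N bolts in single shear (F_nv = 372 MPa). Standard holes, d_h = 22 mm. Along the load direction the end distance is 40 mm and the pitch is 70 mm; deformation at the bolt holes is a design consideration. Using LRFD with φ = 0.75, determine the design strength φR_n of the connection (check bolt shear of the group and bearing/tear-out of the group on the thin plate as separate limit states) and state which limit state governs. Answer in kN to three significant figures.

Bolt shear: A_b = π·20²/4 = 314.2 mm²; R_n = 372 × 314.2 × 4 × 1 / 1000 = 467.5 kN → 0.75 × 467.5 = 351 kN.
Bearing (1.2 l_c t F_u ≤ 2.4 d t F_u): upper limit = 2.4·20·12·400 / 1000 = 230.4 kN.
  Edge l_c = 40 − 22/2 = 29 → r_n = 167 kN; interior l_c = 70 − 22 = 48 → r_n = 230.4 kN.
  R_n,bearing = 1·167 + 3·230.4 = 858.2 kN → 0.75 × 858.2 = 644 kN.
Bolt shear governs: 351 kN.

351 kN (bolt shear governs)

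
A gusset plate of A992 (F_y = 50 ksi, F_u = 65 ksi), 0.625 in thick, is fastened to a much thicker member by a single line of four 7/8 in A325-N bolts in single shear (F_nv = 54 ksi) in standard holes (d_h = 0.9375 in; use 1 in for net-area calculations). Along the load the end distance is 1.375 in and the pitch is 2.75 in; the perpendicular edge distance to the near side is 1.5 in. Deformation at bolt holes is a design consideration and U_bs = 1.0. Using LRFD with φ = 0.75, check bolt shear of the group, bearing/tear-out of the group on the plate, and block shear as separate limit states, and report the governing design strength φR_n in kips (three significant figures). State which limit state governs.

97.4 kips (bolt shear governs)

Bolt shear: A_b = π·0.875²/4 = 0.6013 in²; R_n = 54 × 0.6013 × 4 × 1 = 129.9 kips → 0.75 × 129.9 = 97.4 kips.
Bearing: edge l_c = 0.9062, r_n = 44.18 kips; interior l_c = 1.812, r_n = 85.31 kips; R_n = 44.18 + 3·85.31 = 300.1 kips → 225 kips.
Block shear: A_gv = 6.016, A_nv = 3.828, A_nt = 0.625 in²; R_n = min(0.6F_uA_nv, 0.6F_yA_gv) + U_bs·F_u·A_nt = 189.9 kips → 142 kips.
Bolt shear governs: 97.4 kips.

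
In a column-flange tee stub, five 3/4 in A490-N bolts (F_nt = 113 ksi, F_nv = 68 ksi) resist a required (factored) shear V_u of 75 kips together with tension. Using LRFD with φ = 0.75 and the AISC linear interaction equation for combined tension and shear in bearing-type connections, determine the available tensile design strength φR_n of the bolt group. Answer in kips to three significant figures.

119 kips

A_b = π·0.75²/4 = 0.4418 in²; f_rv = 75 / (5 × 0.4418) = 33.95 ksi.
F'_nt = 1.3 F_nt − (F_nt / φF_nv) f_rv = 1.3·113 − (113/(0.75·68))·33.95 = 71.67 ksi, capped at F_nt → F'_nt = 71.67 ksi.
R_n = F'_nt · A_b · n = 71.67 × 0.4418 × 5 = 158.3 kips.
Design strength φR_n = 0.75 × 158.3 = 119 kips.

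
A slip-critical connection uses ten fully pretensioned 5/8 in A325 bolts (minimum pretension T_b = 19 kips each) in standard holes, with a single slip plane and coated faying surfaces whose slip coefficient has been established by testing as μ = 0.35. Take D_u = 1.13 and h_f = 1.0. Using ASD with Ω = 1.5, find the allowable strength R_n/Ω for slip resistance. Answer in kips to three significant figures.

R_n = μ · D_u · h_f · T_b · n_s · n_b = 0.35 × 1.13 × 1.0 × 19 × 1 × 10 = 75.14 kips.
Allowable strength R_n/Ω = 75.14 / 1.5 = 50.1 kips.

50.1 kips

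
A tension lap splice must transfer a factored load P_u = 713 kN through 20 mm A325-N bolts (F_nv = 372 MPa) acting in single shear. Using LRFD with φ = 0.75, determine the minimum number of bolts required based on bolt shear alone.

A_b = π·20²/4 = 314.2 mm².
Per-bolt design strength φR_n = 0.75 × 372 × 314.2 × 1 / 1000 = 87.65 kN.
n ≥ 713 / 87.65 = 8.135 → use 9 bolts.

9 bolts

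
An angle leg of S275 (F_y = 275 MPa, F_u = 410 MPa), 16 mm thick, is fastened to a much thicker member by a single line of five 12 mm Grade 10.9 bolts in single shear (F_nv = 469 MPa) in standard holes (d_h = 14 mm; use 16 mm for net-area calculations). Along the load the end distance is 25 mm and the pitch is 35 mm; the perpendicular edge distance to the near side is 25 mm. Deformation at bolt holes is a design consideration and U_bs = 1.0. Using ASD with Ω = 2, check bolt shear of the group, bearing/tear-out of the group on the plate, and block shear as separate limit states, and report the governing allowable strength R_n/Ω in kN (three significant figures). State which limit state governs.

133 kN (bolt shear governs)

Bolt shear: A_b = π·12²/4 = 113.1 mm²; R_n = 469 × 113.1 × 5 × 1 / 1000 = 265.2 kN → 265.2 / 2 = 133 kN.
Bearing: edge l_c = 18, r_n = 141.7 kN; interior l_c = 21, r_n = 165.3 kN; R_n = 141.7 + 4·165.3 = 802.9 kN → 401 kN.
Block shear: A_gv = 2640, A_nv = 1488, A_nt = 272 mm²; R_n = min(0.6F_uA_nv, 0.6F_yA_gv) + U_bs·F_u·A_nt = 477.6 kN → 239 kN.
Bolt shear governs: 133 kN.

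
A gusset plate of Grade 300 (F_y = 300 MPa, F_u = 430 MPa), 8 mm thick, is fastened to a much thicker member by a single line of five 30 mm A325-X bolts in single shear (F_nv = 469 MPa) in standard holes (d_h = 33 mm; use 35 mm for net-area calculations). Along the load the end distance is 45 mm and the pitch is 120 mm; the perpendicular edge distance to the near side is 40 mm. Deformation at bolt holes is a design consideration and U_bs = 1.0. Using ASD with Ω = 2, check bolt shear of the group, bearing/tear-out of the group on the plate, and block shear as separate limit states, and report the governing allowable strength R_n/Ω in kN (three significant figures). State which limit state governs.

417 kN (block shear governs)

Bolt shear: A_b = π·30²/4 = 706.9 mm²; R_n = 469 × 706.9 × 5 × 1 / 1000 = 1658 kN → 1658 / 2 = 829 kN.
Bearing: edge l_c = 28.5, r_n = 117.6 kN; interior l_c = 87, r_n = 247.7 kN; R_n = 117.6 + 4·247.7 = 1108 kN → 554 kN.
Block shear: A_gv = 4200, A_nv = 2940, A_nt = 180 mm²; R_n = min(0.6F_uA_nv, 0.6F_yA_gv) + U_bs·F_u·A_nt = 833.4 kN → 417 kN.
Block shear governs: 417 kN.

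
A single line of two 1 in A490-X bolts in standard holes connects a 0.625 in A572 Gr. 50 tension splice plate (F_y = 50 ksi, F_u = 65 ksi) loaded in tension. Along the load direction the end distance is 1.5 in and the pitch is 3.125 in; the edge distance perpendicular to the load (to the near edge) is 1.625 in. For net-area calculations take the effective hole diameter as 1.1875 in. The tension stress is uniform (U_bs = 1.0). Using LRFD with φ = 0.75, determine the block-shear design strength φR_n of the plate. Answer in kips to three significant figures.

Shear plane L_v = 1.5 + 1·3.125 = 4.625 in; A_gv = 4.625 × 0.625 = 2.891 in².
A_nv = (4.625 − 1.5·1.1875) × 0.625 = 1.777 in².
A_nt = (1.625 − 0.5·1.1875) × 0.625 = 0.6445 in².
0.6 F_u A_nv = 69.32 kips; 0.6 F_y A_gv = 86.72 kips → shear rupture governs the shear term.
R_n = 69.32 + 1.0 × 65 × 0.6445 = 111.2 kips.
Design strength φR_n = 0.75 × 111.2 = 83.4 kips.

83.4 kips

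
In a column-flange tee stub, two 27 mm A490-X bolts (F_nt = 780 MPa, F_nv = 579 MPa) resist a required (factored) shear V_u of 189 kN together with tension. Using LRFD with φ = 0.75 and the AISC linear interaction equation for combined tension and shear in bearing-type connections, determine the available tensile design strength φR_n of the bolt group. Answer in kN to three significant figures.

616 kN

A_b = π·27²/4 = 572.6 mm²; f_rv = 189 × 1000 / (2 × 572.6) = 165 MPa.
F'_nt = 1.3 F_nt − (F_nt / φF_nv) f_rv = 1.3·780 − (780/(0.75·579))·165 = 717.5 MPa, capped at F_nt → F'_nt = 717.5 MPa.
R_n = F'_nt · A_b · n = 717.5 × 572.6 × 2 / 1000 = 821.7 kN.
Design strength φR_n = 0.75 × 821.7 = 616 kN.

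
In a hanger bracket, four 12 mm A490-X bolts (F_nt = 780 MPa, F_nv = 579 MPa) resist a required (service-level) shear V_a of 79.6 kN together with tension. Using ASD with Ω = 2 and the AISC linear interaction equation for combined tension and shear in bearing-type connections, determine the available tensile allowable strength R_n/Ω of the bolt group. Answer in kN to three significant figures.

122 kN

A_b = π·12²/4 = 113.1 mm²; f_rv = 79.6 × 1000 / (4 × 113.1) = 176 MPa.
F'_nt = 1.3 F_nt − (Ω F_nt / F_nv) f_rv = 1.3·780 − (2·780/579)·176 = 539.9 MPa, capped at F_nt → F'_nt = 539.9 MPa.
R_n = F'_nt · A_b · n = 539.9 × 113.1 × 4 / 1000 = 244.3 kN.
Allowable strength R_n/Ω = 244.3 / 2 = 122 kN.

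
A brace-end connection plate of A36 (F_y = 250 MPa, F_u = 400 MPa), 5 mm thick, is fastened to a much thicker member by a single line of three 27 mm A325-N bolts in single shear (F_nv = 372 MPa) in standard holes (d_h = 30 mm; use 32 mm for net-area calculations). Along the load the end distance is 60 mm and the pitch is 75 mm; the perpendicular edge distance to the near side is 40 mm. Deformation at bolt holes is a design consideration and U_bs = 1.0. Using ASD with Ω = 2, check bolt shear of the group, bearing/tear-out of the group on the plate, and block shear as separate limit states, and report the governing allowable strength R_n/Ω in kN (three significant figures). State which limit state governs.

102 kN (block shear governs)

Bolt shear: A_b = π·27²/4 = 572.6 mm²; R_n = 372 × 572.6 × 3 × 1 / 1000 = 639 kN → 639 / 2 = 319 kN.
Bearing: edge l_c = 45, r_n = 108 kN; interior l_c = 45, r_n = 108 kN; R_n = 108 + 2·108 = 324 kN → 162 kN.
Block shear: A_gv = 1050, A_nv = 650, A_nt = 120 mm²; R_n = min(0.6F_uA_nv, 0.6F_yA_gv) + U_bs·F_u·A_nt = 204 kN → 102 kN.
Block shear governs: 102 kN.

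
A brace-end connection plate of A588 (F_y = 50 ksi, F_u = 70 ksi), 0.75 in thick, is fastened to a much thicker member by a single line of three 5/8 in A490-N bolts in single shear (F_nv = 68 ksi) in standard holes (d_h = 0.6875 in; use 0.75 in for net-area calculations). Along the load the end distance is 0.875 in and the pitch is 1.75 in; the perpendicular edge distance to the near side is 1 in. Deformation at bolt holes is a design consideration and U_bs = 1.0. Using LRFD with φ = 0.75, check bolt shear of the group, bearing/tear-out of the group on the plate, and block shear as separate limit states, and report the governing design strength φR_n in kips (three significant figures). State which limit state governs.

Bolt shear: A_b = π·0.625²/4 = 0.3068 in²; R_n = 68 × 0.3068 × 3 × 1 = 62.59 kips → 0.75 × 62.59 = 46.9 kips.
Bearing: edge l_c = 0.5312, r_n = 33.47 kips; interior l_c = 1.062, r_n = 66.94 kips; R_n = 33.47 + 2·66.94 = 167.3 kips → 126 kips.
Block shear: A_gv = 3.281, A_nv = 1.875, A_nt = 0.4688 in²; R_n = min(0.6F_uA_nv, 0.6F_yA_gv) + U_bs·F_u·A_nt = 111.6 kips → 83.7 kips.
Bolt shear governs: 46.9 kips.

46.9 kips (bolt shear governs)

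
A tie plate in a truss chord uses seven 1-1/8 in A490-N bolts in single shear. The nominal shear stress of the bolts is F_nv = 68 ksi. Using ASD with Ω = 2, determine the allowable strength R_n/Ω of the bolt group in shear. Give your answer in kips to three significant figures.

A_b = π × 1.125² / 4 = 0.994 in².
R_n = F_nv · A_b · n · n_s = 68 × 0.994 × 7 × 1 = 473.2 kips.
Allowable strength R_n/Ω = 473.2 / 2 = 237 kips.

237 kips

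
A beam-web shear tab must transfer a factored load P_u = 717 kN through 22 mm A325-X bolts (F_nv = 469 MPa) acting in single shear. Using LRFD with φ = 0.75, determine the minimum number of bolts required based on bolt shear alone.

A_b = π·22²/4 = 380.1 mm².
Per-bolt design strength φR_n = 0.75 × 469 × 380.1 × 1 / 1000 = 133.7 kN.
n ≥ 717 / 133.7 = 5.362 → use 6 bolts.

6 bolts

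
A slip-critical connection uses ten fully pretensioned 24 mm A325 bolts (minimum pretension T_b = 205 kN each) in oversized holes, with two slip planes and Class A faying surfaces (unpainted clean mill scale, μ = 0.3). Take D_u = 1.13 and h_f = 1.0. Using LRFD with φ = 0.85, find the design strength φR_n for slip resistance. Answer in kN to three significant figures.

1180 kN

R_n = μ · D_u · h_f · T_b · n_s · n_b = 0.3 × 1.13 × 1.0 × 205 × 2 × 10 = 1390 kN.
Design strength φR_n = 0.85 × 1390 = 1180 kN.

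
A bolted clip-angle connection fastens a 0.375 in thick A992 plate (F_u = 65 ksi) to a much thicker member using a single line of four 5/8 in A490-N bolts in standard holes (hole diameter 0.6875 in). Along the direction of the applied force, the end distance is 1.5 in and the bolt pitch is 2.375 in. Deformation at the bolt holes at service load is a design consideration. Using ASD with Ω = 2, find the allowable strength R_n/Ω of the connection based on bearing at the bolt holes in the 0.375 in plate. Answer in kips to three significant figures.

Per bolt r_n = 1.2 l_c t F_u ≤ 2.4 d t F_u; upper limit = 2.4 × 0.625 × 0.375 × 65 = 36.56 kips.
Edge bolt: l_c = 1.5 − 0.6875/2 = 1.156 in → 1.2 × 1.156 × 0.375 × 65 = 33.82 → r_n = 33.82 kips.
Interior bolts: l_c = 2.375 − 0.6875 = 1.688 in → 1.2 × 1.688 × 0.375 × 65 = 49.36 → r_n = 36.56 kips.
R_n = 1 × 33.82 + 3 × 36.56 = 143.5 kips.
Allowable strength R_n/Ω = 143.5 / 2 = 71.8 kips.

71.8 kips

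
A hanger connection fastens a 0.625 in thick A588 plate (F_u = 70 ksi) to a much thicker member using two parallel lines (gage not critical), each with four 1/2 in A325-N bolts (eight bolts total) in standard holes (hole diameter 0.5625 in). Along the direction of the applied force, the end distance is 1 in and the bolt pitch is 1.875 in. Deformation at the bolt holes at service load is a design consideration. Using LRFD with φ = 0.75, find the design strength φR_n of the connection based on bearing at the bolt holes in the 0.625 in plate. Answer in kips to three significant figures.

293 kips

Per bolt r_n = 1.2 l_c t F_u ≤ 2.4 d t F_u; upper limit = 2.4 × 0.5 × 0.625 × 70 = 52.5 kips.
Edge bolt: l_c = 1 − 0.5625/2 = 0.7188 in → 1.2 × 0.7188 × 0.625 × 70 = 37.73 → r_n = 37.73 kips.
Interior bolts: l_c = 1.875 − 0.5625 = 1.312 in → 1.2 × 1.312 × 0.625 × 70 = 68.91 → r_n = 52.5 kips.
R_n = 2 × 37.73 + 6 × 52.5 = 390.5 kips.
Design strength φR_n = 0.75 × 390.5 = 293 kips.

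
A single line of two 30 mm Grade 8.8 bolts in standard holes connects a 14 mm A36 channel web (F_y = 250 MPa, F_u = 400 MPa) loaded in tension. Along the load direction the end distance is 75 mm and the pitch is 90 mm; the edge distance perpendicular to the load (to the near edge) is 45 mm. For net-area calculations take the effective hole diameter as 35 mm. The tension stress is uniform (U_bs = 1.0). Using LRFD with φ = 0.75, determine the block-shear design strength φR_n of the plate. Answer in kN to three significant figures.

375 kN

Shear plane L_v = 75 + 1·90 = 165 mm; A_gv = 165 × 14 = 2310 mm².
A_nv = (165 − 1.5·35) × 14 = 1575 mm².
A_nt = (45 − 0.5·35) × 14 = 385 mm².
0.6 F_u A_nv = 378 kN; 0.6 F_y A_gv = 346.5 kN → shear yielding governs the shear term.
R_n = 346.5 + 1.0 × 400 × 385 / 1000 = 500.5 kN.
Design strength φR_n = 0.75 × 500.5 = 375 kN.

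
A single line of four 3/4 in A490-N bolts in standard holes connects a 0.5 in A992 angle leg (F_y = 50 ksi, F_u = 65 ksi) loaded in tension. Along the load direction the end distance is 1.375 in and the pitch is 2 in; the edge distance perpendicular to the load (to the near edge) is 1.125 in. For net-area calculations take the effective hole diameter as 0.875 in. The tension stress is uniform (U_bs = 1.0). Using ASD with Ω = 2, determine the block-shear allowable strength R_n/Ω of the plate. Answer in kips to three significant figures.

53.2 kips

Shear plane L_v = 1.375 + 3·2 = 7.375 in; A_gv = 7.375 × 0.5 = 3.688 in².
A_nv = (7.375 − 3.5·0.875) × 0.5 = 2.156 in².
A_nt = (1.125 − 0.5·0.875) × 0.5 = 0.3438 in².
0.6 F_u A_nv = 84.09 kips; 0.6 F_y A_gv = 110.6 kips → shear rupture governs the shear term.
R_n = 84.09 + 1.0 × 65 × 0.3438 = 106.4 kips.
Allowable strength R_n/Ω = 106.4 / 2 = 53.2 kips.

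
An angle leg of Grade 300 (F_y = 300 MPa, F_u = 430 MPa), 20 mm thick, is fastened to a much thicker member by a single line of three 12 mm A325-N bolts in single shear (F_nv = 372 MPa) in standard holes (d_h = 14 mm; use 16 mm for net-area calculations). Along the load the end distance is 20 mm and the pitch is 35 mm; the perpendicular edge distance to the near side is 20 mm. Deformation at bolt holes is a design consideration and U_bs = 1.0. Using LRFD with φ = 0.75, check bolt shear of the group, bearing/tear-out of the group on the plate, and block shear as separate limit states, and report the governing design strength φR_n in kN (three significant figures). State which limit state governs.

Bolt shear: A_b = π·12²/4 = 113.1 mm²; R_n = 372 × 113.1 × 3 × 1 / 1000 = 126.2 kN → 0.75 × 126.2 = 94.7 kN.
Bearing: edge l_c = 13, r_n = 134.2 kN; interior l_c = 21, r_n = 216.7 kN; R_n = 134.2 + 2·216.7 = 567.6 kN → 426 kN.
Block shear: A_gv = 1800, A_nv = 1000, A_nt = 240 mm²; R_n = min(0.6F_uA_nv, 0.6F_yA_gv) + U_bs·F_u·A_nt = 361.2 kN → 271 kN.
Bolt shear governs: 94.7 kN.

94.7 kN (bolt shear governs)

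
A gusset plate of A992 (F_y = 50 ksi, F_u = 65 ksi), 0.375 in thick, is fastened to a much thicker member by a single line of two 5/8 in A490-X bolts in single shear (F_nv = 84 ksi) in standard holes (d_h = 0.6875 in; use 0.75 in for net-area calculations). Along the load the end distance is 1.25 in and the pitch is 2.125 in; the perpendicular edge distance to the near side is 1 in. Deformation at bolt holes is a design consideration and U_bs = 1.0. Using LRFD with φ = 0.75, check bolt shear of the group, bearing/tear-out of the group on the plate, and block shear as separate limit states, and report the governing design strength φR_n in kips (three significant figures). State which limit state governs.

36.1 kips (block shear governs)

Bolt shear: A_b = π·0.625²/4 = 0.3068 in²; R_n = 84 × 0.3068 × 2 × 1 = 51.54 kips → 0.75 × 51.54 = 38.7 kips.
Bearing: edge l_c = 0.9062, r_n = 26.51 kips; interior l_c = 1.438, r_n = 36.56 kips; R_n = 26.51 + 1·36.56 = 63.07 kips → 47.3 kips.
Block shear: A_gv = 1.266, A_nv = 0.8438, A_nt = 0.2344 in²; R_n = min(0.6F_uA_nv, 0.6F_yA_gv) + U_bs·F_u·A_nt = 48.14 kips → 36.1 kips.
Block shear governs: 36.1 kips.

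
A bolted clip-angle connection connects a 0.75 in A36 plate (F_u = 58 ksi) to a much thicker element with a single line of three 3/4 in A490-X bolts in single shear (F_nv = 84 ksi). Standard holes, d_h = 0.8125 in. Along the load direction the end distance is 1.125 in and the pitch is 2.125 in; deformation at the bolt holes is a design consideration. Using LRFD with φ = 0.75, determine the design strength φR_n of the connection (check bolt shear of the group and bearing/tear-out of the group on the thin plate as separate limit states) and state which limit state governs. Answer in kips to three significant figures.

83.5 kips (bolt shear governs)

Bolt shear: A_b = π·0.75²/4 = 0.4418 in²; R_n = 84 × 0.4418 × 3 × 1 = 111.3 kips → 0.75 × 111.3 = 83.5 kips.
Bearing (1.2 l_c t F_u ≤ 2.4 d t F_u): upper limit = 2.4·0.75·0.75·58 = 78.3 kips.
  Edge l_c = 1.125 − 0.8125/2 = 0.7188 → r_n = 37.52 kips; interior l_c = 2.125 − 0.8125 = 1.312 → r_n = 68.51 kips.
  R_n,bearing = 1·37.52 + 2·68.51 = 174.5 kips → 0.75 × 174.5 = 131 kips.
Bolt shear governs: 83.5 kips.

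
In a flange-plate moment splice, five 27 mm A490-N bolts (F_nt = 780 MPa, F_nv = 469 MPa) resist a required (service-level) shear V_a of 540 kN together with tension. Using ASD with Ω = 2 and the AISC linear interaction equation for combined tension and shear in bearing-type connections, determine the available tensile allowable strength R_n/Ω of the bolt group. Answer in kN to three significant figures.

A_b = π·27²/4 = 572.6 mm²; f_rv = 540 × 1000 / (5 × 572.6) = 188.6 MPa.
F'_nt = 1.3 F_nt − (Ω F_nt / F_nv) f_rv = 1.3·780 − (2·780/469)·188.6 = 386.6 MPa, capped at F_nt → F'_nt = 386.6 MPa.
R_n = F'_nt · A_b · n = 386.6 × 572.6 × 5 / 1000 = 1107 kN.
Allowable strength R_n/Ω = 1107 / 2 = 553 kN.

553 kN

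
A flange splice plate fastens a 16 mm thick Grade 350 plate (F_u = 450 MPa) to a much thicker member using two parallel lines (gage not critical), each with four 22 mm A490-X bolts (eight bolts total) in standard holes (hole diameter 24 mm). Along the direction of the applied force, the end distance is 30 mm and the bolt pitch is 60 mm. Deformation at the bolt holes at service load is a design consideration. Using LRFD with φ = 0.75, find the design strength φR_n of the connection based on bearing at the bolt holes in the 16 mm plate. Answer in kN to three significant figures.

Per bolt r_n = 1.2 l_c t F_u ≤ 2.4 d t F_u; upper limit = 2.4 × 22 × 16 × 450 / 1000 = 380.2 kN.
Edge bolt: l_c = 30 − 24/2 = 18 mm → 1.2 × 18 × 16 × 450 / 1000 = 155.5 → r_n = 155.5 kN.
Interior bolts: l_c = 60 − 24 = 36 mm → 1.2 × 36 × 16 × 450 / 1000 = 311 → r_n = 311 kN.
R_n = 2 × 155.5 + 6 × 311 = 2177 kN.
Design strength φR_n = 0.75 × 2177 = 1630 kN.

1630 kN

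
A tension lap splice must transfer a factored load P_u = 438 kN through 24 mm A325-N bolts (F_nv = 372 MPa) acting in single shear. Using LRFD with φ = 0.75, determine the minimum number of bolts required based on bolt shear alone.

4 bolts

A_b = π·24²/4 = 452.4 mm².
Per-bolt design strength φR_n = 0.75 × 372 × 452.4 × 1 / 1000 = 126.2 kN.
n ≥ 438 / 126.2 = 3.47 → use 4 bolts.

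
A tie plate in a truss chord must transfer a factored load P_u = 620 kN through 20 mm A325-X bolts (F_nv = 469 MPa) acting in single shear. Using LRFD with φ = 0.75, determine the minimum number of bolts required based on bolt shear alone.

A_b = π·20²/4 = 314.2 mm².
Per-bolt design strength φR_n = 0.75 × 469 × 314.2 × 1 / 1000 = 110.5 kN.
n ≥ 620 / 110.5 = 5.611 → use 6 bolts.

6 bolts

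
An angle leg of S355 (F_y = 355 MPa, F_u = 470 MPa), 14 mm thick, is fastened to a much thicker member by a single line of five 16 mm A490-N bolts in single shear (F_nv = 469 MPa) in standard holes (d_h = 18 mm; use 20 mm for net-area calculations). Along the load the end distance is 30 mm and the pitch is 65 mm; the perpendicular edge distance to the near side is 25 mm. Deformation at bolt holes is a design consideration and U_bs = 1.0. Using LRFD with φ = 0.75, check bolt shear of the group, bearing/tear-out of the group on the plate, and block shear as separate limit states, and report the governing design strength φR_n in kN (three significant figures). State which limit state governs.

354 kN (bolt shear governs)

Bolt shear: A_b = π·16²/4 = 201.1 mm²; R_n = 469 × 201.1 × 5 × 1 / 1000 = 471.5 kN → 0.75 × 471.5 = 354 kN.
Bearing: edge l_c = 21, r_n = 165.8 kN; interior l_c = 47, r_n = 252.7 kN; R_n = 165.8 + 4·252.7 = 1177 kN → 882 kN.
Block shear: A_gv = 4060, A_nv = 2800, A_nt = 210 mm²; R_n = min(0.6F_uA_nv, 0.6F_yA_gv) + U_bs·F_u·A_nt = 888.3 kN → 666 kN.
Bolt shear governs: 354 kN.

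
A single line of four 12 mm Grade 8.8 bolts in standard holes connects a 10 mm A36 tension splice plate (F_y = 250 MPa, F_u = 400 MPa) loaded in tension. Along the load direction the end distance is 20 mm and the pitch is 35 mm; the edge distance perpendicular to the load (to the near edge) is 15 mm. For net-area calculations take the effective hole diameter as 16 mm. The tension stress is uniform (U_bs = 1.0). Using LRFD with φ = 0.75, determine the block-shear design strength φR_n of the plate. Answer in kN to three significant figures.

145 kN

Shear plane L_v = 20 + 3·35 = 125 mm; A_gv = 125 × 10 = 1250 mm².
A_nv = (125 − 3.5·16) × 10 = 690 mm².
A_nt = (15 − 0.5·16) × 10 = 70 mm².
0.6 F_u A_nv = 165.6 kN; 0.6 F_y A_gv = 187.5 kN → shear rupture governs the shear term.
R_n = 165.6 + 1.0 × 400 × 70 / 1000 = 193.6 kN.
Design strength φR_n = 0.75 × 193.6 = 145 kN.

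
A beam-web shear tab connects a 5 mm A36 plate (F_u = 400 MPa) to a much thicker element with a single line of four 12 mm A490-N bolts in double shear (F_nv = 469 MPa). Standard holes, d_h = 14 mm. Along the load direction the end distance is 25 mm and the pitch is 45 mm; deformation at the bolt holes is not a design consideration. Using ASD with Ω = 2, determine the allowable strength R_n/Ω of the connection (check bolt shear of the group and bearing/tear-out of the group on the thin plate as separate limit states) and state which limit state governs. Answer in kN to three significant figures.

135 kN (bearing governs)

Bolt shear: A_b = π·12²/4 = 113.1 mm²; R_n = 469 × 113.1 × 4 × 2 / 1000 = 424.3 kN → 424.3 / 2 = 212 kN.
Bearing (1.5 l_c t F_u ≤ 3.0 d t F_u): upper limit = 3.0·12·5·400 / 1000 = 72 kN.
  Edge l_c = 25 − 14/2 = 18 → r_n = 54 kN; interior l_c = 45 − 14 = 31 → r_n = 72 kN.
  R_n,bearing = 1·54 + 3·72 = 270 kN → 270 / 2 = 135 kN.
Bearing governs: 135 kN.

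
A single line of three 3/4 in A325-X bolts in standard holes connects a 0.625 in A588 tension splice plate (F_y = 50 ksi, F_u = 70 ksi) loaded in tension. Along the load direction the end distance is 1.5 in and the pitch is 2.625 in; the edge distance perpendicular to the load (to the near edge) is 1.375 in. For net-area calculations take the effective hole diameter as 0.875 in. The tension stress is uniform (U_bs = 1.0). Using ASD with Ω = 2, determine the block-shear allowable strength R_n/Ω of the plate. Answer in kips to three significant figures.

Shear plane L_v = 1.5 + 2·2.625 = 6.75 in; A_gv = 6.75 × 0.625 = 4.219 in².
A_nv = (6.75 − 2.5·0.875) × 0.625 = 2.852 in².
A_nt = (1.375 − 0.5·0.875) × 0.625 = 0.5859 in².
0.6 F_u A_nv = 119.8 kips; 0.6 F_y A_gv = 126.6 kips → shear rupture governs the shear term.
R_n = 119.8 + 1.0 × 70 × 0.5859 = 160.8 kips.
Allowable strength R_n/Ω = 160.8 / 2 = 80.4 kips.

80.4 kips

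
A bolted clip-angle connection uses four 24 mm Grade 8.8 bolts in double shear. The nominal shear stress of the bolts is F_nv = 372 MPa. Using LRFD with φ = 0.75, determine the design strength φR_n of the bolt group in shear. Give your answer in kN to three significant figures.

1010 kN

A_b = π × 24² / 4 = 452.4 mm².
R_n = F_nv · A_b · n · n_s = 372 × 452.4 × 4 × 2 / 1000 = 1346 kN.
Design strength φR_n = 0.75 × 1346 = 1010 kN.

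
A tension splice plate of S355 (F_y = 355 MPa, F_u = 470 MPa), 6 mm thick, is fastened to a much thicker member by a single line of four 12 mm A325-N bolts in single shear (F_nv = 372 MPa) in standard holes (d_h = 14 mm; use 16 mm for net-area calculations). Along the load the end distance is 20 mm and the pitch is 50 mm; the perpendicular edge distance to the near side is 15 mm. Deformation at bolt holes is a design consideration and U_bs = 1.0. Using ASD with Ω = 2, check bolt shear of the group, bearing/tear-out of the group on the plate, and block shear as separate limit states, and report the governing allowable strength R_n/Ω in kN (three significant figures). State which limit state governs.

84.1 kN (bolt shear governs)

Bolt shear: A_b = π·12²/4 = 113.1 mm²; R_n = 372 × 113.1 × 4 × 1 / 1000 = 168.3 kN → 168.3 / 2 = 84.1 kN.
Bearing: edge l_c = 13, r_n = 43.99 kN; interior l_c = 36, r_n = 81.22 kN; R_n = 43.99 + 3·81.22 = 287.6 kN → 144 kN.
Block shear: A_gv = 1020, A_nv = 684, A_nt = 42 mm²; R_n = min(0.6F_uA_nv, 0.6F_yA_gv) + U_bs·F_u·A_nt = 212.6 kN → 106 kN.
Bolt shear governs: 84.1 kN.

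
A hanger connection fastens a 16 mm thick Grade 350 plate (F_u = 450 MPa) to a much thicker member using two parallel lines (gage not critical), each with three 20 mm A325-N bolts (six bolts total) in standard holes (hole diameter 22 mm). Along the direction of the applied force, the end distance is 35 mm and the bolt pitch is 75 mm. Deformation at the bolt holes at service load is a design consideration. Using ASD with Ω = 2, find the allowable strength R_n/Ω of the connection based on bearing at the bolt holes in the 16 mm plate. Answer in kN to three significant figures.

Per bolt r_n = 1.2 l_c t F_u ≤ 2.4 d t F_u; upper limit = 2.4 × 20 × 16 × 450 / 1000 = 345.6 kN.
Edge bolt: l_c = 35 − 22/2 = 24 mm → 1.2 × 24 × 16 × 450 / 1000 = 207.4 → r_n = 207.4 kN.
Interior bolts: l_c = 75 − 22 = 53 mm → 1.2 × 53 × 16 × 450 / 1000 = 457.9 → r_n = 345.6 kN.
R_n = 2 × 207.4 + 4 × 345.6 = 1797 kN.
Allowable strength R_n/Ω = 1797 / 2 = 899 kN.

899 kN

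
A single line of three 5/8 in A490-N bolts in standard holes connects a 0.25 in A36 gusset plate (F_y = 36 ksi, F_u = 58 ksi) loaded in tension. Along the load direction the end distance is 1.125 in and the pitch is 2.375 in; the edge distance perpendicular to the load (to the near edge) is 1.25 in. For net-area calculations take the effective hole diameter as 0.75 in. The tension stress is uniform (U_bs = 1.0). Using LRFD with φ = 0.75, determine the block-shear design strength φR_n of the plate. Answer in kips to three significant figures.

Shear plane L_v = 1.125 + 2·2.375 = 5.875 in; A_gv = 5.875 × 0.25 = 1.469 in².
A_nv = (5.875 − 2.5·0.75) × 0.25 = 1 in².
A_nt = (1.25 − 0.5·0.75) × 0.25 = 0.2188 in².
0.6 F_u A_nv = 34.8 kips; 0.6 F_y A_gv = 31.72 kips → shear yielding governs the shear term.
R_n = 31.72 + 1.0 × 58 × 0.2188 = 44.41 kips.
Design strength φR_n = 0.75 × 44.41 = 33.3 kips.

33.3 kips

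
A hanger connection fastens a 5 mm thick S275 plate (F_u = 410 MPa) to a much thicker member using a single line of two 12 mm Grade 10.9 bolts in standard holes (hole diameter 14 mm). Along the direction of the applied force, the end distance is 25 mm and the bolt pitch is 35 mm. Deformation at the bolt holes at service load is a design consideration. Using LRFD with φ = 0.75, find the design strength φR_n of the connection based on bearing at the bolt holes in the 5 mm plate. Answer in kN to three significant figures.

72 kN

Per bolt r_n = 1.2 l_c t F_u ≤ 2.4 d t F_u; upper limit = 2.4 × 12 × 5 × 410 / 1000 = 59.04 kN.
Edge bolt: l_c = 25 − 14/2 = 18 mm → 1.2 × 18 × 5 × 410 / 1000 = 44.28 → r_n = 44.28 kN.
Interior bolts: l_c = 35 − 14 = 21 mm → 1.2 × 21 × 5 × 410 / 1000 = 51.66 → r_n = 51.66 kN.
R_n = 1 × 44.28 + 1 × 51.66 = 95.94 kN.
Design strength φR_n = 0.75 × 95.94 = 72 kN.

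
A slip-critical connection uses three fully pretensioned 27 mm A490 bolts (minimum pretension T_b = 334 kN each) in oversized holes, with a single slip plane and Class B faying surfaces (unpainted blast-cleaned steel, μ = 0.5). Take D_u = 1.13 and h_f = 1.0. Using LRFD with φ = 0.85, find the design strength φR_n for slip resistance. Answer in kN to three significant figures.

R_n = μ · D_u · h_f · T_b · n_s · n_b = 0.5 × 1.13 × 1.0 × 334 × 1 × 3 = 566.1 kN.
Design strength φR_n = 0.85 × 566.1 = 481 kN.

481 kN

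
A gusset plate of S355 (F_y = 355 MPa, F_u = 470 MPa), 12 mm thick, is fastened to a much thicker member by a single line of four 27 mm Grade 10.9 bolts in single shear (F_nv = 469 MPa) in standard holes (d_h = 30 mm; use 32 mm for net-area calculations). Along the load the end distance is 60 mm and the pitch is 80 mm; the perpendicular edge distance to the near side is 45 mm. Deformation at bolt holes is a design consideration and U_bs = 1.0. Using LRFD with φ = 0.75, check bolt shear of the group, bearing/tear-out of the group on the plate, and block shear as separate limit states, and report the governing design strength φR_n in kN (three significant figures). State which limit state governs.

600 kN (block shear governs)

Bolt shear: A_b = π·27²/4 = 572.6 mm²; R_n = 469 × 572.6 × 4 × 1 / 1000 = 1074 kN → 0.75 × 1074 = 806 kN.
Bearing: edge l_c = 45, r_n = 304.6 kN; interior l_c = 50, r_n = 338.4 kN; R_n = 304.6 + 3·338.4 = 1320 kN → 990 kN.
Block shear: A_gv = 3600, A_nv = 2256, A_nt = 348 mm²; R_n = min(0.6F_uA_nv, 0.6F_yA_gv) + U_bs·F_u·A_nt = 799.8 kN → 600 kN.
Block shear governs: 600 kN.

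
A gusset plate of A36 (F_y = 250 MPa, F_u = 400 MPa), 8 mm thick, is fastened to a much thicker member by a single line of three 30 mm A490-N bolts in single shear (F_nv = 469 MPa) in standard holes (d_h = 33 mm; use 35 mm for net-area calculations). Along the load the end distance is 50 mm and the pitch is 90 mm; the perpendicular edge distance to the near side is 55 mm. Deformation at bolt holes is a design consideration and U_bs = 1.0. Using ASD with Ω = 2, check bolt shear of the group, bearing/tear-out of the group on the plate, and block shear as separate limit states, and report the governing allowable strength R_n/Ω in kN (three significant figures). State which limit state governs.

197 kN (block shear governs)

Bolt shear: A_b = π·30²/4 = 706.9 mm²; R_n = 469 × 706.9 × 3 × 1 / 1000 = 994.5 kN → 994.5 / 2 = 497 kN.
Bearing: edge l_c = 33.5, r_n = 128.6 kN; interior l_c = 57, r_n = 218.9 kN; R_n = 128.6 + 2·218.9 = 566.4 kN → 283 kN.
Block shear: A_gv = 1840, A_nv = 1140, A_nt = 300 mm²; R_n = min(0.6F_uA_nv, 0.6F_yA_gv) + U_bs·F_u·A_nt = 393.6 kN → 197 kN.
Block shear governs: 197 kN.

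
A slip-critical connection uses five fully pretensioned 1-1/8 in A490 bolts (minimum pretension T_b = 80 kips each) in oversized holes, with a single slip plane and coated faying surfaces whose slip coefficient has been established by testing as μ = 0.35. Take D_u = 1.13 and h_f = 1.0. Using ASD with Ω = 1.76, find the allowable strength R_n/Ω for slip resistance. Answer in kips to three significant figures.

89.9 kips

R_n = μ · D_u · h_f · T_b · n_s · n_b = 0.35 × 1.13 × 1.0 × 80 × 1 × 5 = 158.2 kips.
Allowable strength R_n/Ω = 158.2 / 1.76 = 89.9 kips.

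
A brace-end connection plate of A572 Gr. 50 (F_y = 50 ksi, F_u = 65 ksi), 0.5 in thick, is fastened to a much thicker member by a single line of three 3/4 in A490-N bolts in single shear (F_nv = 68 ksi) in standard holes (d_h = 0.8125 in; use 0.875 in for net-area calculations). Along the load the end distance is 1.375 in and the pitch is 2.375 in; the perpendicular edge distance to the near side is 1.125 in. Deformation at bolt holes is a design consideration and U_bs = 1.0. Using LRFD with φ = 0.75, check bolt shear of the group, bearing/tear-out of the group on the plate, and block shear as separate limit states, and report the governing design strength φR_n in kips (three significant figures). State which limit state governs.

Bolt shear: A_b = π·0.75²/4 = 0.4418 in²; R_n = 68 × 0.4418 × 3 × 1 = 90.12 kips → 0.75 × 90.12 = 67.6 kips.
Bearing: edge l_c = 0.9688, r_n = 37.78 kips; interior l_c = 1.562, r_n = 58.5 kips; R_n = 37.78 + 2·58.5 = 154.8 kips → 116 kips.
Block shear: A_gv = 3.062, A_nv = 1.969, A_nt = 0.3438 in²; R_n = min(0.6F_uA_nv, 0.6F_yA_gv) + U_bs·F_u·A_nt = 99.12 kips → 74.3 kips.
Bolt shear governs: 67.6 kips.

67.6 kips (bolt shear governs)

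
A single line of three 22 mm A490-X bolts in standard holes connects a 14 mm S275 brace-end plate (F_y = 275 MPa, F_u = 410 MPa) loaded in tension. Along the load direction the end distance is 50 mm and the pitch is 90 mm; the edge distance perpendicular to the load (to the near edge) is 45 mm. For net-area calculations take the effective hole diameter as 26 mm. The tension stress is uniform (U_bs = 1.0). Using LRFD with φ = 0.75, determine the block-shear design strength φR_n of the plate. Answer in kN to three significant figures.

536 kN

Shear plane L_v = 50 + 2·90 = 230 mm; A_gv = 230 × 14 = 3220 mm².
A_nv = (230 − 2.5·26) × 14 = 2310 mm².
A_nt = (45 − 0.5·26) × 14 = 448 mm².
0.6 F_u A_nv = 568.3 kN; 0.6 F_y A_gv = 531.3 kN → shear yielding governs the shear term.
R_n = 531.3 + 1.0 × 410 × 448 / 1000 = 715 kN.
Design strength φR_n = 0.75 × 715 = 536 kN.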